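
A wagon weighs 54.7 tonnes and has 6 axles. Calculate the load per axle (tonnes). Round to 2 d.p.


Load per axle = total weight / number of axles
Load = 54.7 / 6
Load = 9.12 tonnes

9.12


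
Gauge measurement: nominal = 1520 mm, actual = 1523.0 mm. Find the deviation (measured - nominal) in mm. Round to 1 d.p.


Deviation = measured - nominal
Deviation = 1523.0 - 1520
Deviation = 3.0 mm

3.0


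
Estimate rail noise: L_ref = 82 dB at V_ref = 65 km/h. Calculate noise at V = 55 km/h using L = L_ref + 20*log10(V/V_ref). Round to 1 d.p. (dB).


V/V_ref = 55 / 65 = 0.846154
log10(0.846154) = -0.072551
20 * -0.072551 = -1.451
L = 82 + -1.451 = 80.5 dB

80.5


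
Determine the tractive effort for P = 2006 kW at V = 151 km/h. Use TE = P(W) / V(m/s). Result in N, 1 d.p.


Convert: P = 2006 kW = 2006000 W
V = 151 / 3.6 = 41.9444 m/s
TE = 2006000 / 41.9444
TE = 47825.2 N

47825.2


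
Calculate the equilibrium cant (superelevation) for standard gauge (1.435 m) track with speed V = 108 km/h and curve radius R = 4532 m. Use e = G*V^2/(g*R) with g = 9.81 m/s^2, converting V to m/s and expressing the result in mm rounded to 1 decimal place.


Convert speed: V = 108 / 3.6 = 30.0 m/s
Apply formula: e = 1.435 * 30.0^2 / (9.81 * 4532)
e = 1.435 * 900.0 / 44458.92
e = 0.029049 m = 29.0 mm

29.0


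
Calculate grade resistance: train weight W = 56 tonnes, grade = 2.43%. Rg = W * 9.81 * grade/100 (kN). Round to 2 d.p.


Rg = W * 9.81 * grade / 100
Rg = 56 * 9.81 * 2.43 / 100
Rg = 549.36 * 0.0243
Rg = 13.35 kN

13.35


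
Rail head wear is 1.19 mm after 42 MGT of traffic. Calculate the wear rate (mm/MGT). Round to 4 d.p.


Wear rate = total wear / cumulative tonnage
Rate = 1.19 / 42
Rate = 0.0283 mm/MGT

0.0283


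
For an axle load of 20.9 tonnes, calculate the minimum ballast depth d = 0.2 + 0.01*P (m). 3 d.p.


d = 0.2 + 0.01 * 20.9
d = 0.2 + 0.209
d = 0.409 m

0.409


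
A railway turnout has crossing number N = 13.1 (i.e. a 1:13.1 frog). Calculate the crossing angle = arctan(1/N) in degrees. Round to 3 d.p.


1/N = 1/13.1 = 0.076336
angle = arctan(0.076336) = 0.076188 rad
angle = 0.076188 * 180/pi = 4.365 degrees

4.365


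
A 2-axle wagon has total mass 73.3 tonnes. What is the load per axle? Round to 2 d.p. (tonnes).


Load per axle = total weight / number of axles
Load = 73.3 / 2
Load = 36.65 tonnes

36.65


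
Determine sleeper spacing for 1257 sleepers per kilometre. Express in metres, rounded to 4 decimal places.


Spacing = 1000 m / number of sleepers
Spacing = 1000 / 1257
Spacing = 0.7955 m

0.7955


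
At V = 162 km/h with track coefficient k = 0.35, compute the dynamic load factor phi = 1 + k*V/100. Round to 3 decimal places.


phi = 1 + k * V / 100
phi = 1 + 0.35 * 162 / 100
phi = 1 + 0.567
phi = 1.567

1.567


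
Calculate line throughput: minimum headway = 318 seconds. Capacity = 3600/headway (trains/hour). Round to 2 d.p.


Capacity = 3600 / headway
Capacity = 3600 / 318
Capacity = 11.32 trains/hour

11.32


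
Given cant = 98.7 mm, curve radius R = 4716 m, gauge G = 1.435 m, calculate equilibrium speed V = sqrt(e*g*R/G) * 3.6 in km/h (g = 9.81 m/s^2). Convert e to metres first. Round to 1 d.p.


Convert cant: e = 98.7 mm = 0.0987 m
V_ms = sqrt(0.0987 * 9.81 * 4716 / 1.435)
V_ms = sqrt(3182.057737) = 56.4097 m/s
V = 56.4097 * 3.6 = 203.1 km/h

203.1


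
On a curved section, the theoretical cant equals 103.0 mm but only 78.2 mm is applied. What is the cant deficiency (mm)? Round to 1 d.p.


Cant deficiency = equilibrium cant - actual cant
CD = 103.0 - 78.2
CD = 24.8 mm

24.8


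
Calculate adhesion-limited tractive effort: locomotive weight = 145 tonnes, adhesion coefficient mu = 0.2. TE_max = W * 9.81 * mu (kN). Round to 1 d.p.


TE_max = W * g * mu
TE_max = 145 * 9.81 * 0.2
TE_max = 1422.45 * 0.2
TE_max = 284.5 kN

284.5


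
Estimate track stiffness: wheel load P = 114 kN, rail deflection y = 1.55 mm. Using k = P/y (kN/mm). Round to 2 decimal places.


Track stiffness k = P / y
k = 114 / 1.55
k = 73.55 kN/mm

73.55


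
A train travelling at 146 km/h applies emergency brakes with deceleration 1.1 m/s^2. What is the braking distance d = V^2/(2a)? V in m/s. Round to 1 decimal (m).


Convert speed: V = 146 / 3.6 = 40.5556 m/s
V^2 = 1644.7531
d = 1644.7531 / (2 * 1.1)
d = 1644.7531 / 2.2
d = 747.6 m

747.6


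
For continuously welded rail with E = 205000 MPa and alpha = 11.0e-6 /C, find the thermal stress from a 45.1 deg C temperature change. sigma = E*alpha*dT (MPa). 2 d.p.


sigma = E * alpha * dT
sigma = 205000 * 11.0e-6 * 45.1
sigma = 2.255 * 45.1
sigma = 101.70 MPa

101.70


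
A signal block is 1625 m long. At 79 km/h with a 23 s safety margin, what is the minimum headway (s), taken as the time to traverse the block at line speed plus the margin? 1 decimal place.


V = 79 / 3.6 = 21.9444 m/s
Block traversal time = 1625 / 21.9444 = 74.0506 s
Headway = 74.0506 + 23
Headway = 97.1 s

97.1


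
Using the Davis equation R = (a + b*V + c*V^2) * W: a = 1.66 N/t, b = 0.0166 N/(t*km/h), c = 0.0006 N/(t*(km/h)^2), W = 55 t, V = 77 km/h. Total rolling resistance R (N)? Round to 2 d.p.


b*V = 0.0166 * 77 = 1.2782
c*V^2 = 0.0006 * 5929 = 3.5574
R_per_t = 1.66 + 1.2782 + 3.5574 = 6.4956 N/t
R_total = 6.4956 * 55 = 357.26 N

357.26


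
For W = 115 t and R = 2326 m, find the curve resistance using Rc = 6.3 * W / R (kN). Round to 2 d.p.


Rc = 6.3 * W / R
Rc = 6.3 * 115 / 2326
Rc = 724.5 / 2326
Rc = 0.31 kN

0.31


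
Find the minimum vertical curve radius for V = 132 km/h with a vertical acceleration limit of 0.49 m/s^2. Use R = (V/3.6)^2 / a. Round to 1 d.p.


Convert speed: V = 132 / 3.6 = 36.6667 m/s
V^2 = 1344.4444 m^2/s^2
R_v = 1344.4444 / 0.49
R_v = 2743.8 m

2743.8


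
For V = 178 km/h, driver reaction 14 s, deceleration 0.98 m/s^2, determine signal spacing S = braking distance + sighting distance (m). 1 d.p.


V = 178 / 3.6 = 49.4444 m/s
Braking distance = 49.4444^2 / (2*0.98) = 1247.323 m
Sighting distance = 49.4444 * 14 = 692.2222 m
S = 1247.323 + 692.2222 = 1939.5 m

1939.5


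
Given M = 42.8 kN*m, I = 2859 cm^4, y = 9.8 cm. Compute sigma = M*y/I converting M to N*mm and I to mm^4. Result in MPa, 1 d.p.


Convert units:
M = 42.8 kN*m = 42800000 N*mm
y = 9.8 cm = 98 mm
I = 2859 cm^4 = 28590000 mm^4
sigma = 42800000 * 98 / 28590000
sigma = 146.7 MPa

146.7


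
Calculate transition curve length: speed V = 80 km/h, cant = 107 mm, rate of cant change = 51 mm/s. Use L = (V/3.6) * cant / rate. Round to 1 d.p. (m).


Convert speed: V = 80 / 3.6 = 22.2222 m/s
L = 22.2222 * 107 / 51
L = 2377.7778 / 51
L = 46.6 m

46.6


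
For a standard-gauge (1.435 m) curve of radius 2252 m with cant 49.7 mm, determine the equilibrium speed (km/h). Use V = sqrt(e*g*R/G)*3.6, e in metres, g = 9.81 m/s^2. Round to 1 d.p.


Convert cant: e = 49.7 mm = 0.0497 m
V_ms = sqrt(0.0497 * 9.81 * 2252 / 1.435)
V_ms = sqrt(765.141717) = 27.6612 m/s
V = 27.6612 * 3.6 = 99.6 km/h

99.6


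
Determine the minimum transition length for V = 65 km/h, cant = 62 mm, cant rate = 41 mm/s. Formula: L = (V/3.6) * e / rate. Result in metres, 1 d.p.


Convert speed: V = 65 / 3.6 = 18.0556 m/s
L = 18.0556 * 62 / 41
L = 1119.4444 / 41
L = 27.3 m

27.3


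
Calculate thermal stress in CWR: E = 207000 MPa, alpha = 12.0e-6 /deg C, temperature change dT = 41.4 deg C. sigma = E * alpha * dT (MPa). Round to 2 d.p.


sigma = E * alpha * dT
sigma = 207000 * 12.0e-6 * 41.4
sigma = 2.484 * 41.4
sigma = 102.84 MPa

102.84


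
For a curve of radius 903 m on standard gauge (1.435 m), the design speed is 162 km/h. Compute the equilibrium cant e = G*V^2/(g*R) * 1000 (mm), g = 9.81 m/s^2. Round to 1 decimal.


Convert speed: V = 162 / 3.6 = 45.0 m/s
Apply formula: e = 1.435 * 45.0^2 / (9.81 * 903)
e = 1.435 * 2025.0 / 8858.43
e = 0.328035 m = 328.0 mm

328.0


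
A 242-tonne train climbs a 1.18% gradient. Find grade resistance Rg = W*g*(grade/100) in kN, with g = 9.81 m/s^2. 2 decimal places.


Rg = W * 9.81 * grade / 100
Rg = 242 * 9.81 * 1.18 / 100
Rg = 2374.02 * 0.0118
Rg = 28.01 kN

28.01


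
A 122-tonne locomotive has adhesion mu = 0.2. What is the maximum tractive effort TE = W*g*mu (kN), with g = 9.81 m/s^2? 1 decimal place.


TE_max = W * g * mu
TE_max = 122 * 9.81 * 0.2
TE_max = 1196.82 * 0.2
TE_max = 239.4 kN

239.4


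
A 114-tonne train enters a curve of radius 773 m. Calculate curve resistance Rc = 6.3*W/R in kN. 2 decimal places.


Rc = 6.3 * W / R
Rc = 6.3 * 114 / 773
Rc = 718.2 / 773
Rc = 0.93 kN

0.93


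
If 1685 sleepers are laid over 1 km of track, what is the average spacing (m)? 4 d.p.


Spacing = 1000 m / number of sleepers
Spacing = 1000 / 1685
Spacing = 0.5935 m

0.5935


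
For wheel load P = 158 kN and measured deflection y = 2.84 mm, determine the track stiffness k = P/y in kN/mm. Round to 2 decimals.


Track stiffness k = P / y
k = 158 / 2.84
k = 55.63 kN/mm

55.63


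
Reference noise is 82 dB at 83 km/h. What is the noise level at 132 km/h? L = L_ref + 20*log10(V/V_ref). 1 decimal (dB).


V/V_ref = 132 / 83 = 1.590361
log10(1.590361) = 0.201496
20 * 0.201496 = 4.0299
L = 82 + 4.0299 = 86.0 dB

86.0


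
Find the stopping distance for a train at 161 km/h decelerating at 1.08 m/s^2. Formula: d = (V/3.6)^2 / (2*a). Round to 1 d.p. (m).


Convert speed: V = 161 / 3.6 = 44.7222 m/s
V^2 = 2000.0772
d = 2000.0772 / (2 * 1.08)
d = 2000.0772 / 2.16
d = 926.0 m

926.0


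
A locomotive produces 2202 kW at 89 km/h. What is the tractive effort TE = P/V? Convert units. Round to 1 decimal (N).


Convert: P = 2202 kW = 2202000 W
V = 89 / 3.6 = 24.7222 m/s
TE = 2202000 / 24.7222
TE = 89069.7 N

89069.7


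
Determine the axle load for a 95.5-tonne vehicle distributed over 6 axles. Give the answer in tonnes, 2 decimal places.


Load per axle = total weight / number of axles
Load = 95.5 / 6
Load = 15.92 tonnes

15.92


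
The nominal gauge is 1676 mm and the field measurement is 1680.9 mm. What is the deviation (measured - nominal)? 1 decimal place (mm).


Deviation = measured - nominal
Deviation = 1680.9 - 1676
Deviation = 4.9 mm

4.9


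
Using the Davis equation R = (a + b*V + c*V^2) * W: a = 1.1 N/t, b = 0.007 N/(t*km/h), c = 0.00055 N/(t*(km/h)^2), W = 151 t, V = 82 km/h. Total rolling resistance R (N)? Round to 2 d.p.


b*V = 0.007 * 82 = 0.574
c*V^2 = 0.00055 * 6724 = 3.6982
R_per_t = 1.1 + 0.574 + 3.6982 = 5.3722 N/t
R_total = 5.3722 * 151 = 811.20 N

811.20


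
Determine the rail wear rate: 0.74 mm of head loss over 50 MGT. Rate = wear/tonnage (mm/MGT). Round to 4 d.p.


Wear rate = total wear / cumulative tonnage
Rate = 0.74 / 50
Rate = 0.0148 mm/MGT

0.0148


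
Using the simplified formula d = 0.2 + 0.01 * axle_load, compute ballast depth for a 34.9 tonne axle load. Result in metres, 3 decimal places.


d = 0.2 + 0.01 * 34.9
d = 0.2 + 0.349
d = 0.549 m

0.549


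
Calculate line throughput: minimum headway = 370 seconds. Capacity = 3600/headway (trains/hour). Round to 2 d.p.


Capacity = 3600 / headway
Capacity = 3600 / 370
Capacity = 9.73 trains/hour

9.73


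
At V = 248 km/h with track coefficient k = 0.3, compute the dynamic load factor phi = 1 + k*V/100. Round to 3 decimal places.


phi = 1 + k * V / 100
phi = 1 + 0.3 * 248 / 100
phi = 1 + 0.744
phi = 1.744

1.744


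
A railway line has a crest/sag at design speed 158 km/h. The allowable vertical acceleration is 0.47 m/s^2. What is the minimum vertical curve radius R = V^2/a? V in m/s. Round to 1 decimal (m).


Convert speed: V = 158 / 3.6 = 43.8889 m/s
V^2 = 1926.2346 m^2/s^2
R_v = 1926.2346 / 0.47
R_v = 4098.4 m

4098.4


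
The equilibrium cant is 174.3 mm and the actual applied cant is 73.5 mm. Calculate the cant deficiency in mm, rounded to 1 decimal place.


Cant deficiency = equilibrium cant - actual cant
CD = 174.3 - 73.5
CD = 100.8 mm

100.8


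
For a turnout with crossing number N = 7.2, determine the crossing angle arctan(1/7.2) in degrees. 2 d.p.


1/N = 1/7.2 = 0.138889
angle = arctan(0.138889) = 0.138006 rad
angle = 0.138006 * 180/pi = 7.91 degrees

7.91


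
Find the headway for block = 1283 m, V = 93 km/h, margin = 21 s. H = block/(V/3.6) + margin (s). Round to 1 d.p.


V = 93 / 3.6 = 25.8333 m/s
Block traversal time = 1283 / 25.8333 = 49.6645 s
Headway = 49.6645 + 21
Headway = 70.7 s

70.7


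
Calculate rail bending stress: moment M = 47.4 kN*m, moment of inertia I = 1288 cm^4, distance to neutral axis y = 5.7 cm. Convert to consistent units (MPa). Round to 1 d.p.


Convert units:
M = 47.4 kN*m = 47400000 N*mm
y = 5.7 cm = 57 mm
I = 1288 cm^4 = 12880000 mm^4
sigma = 47400000 * 57 / 12880000
sigma = 209.8 MPa

209.8


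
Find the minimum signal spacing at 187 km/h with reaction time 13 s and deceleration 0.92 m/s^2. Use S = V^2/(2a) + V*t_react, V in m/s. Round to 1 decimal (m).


V = 187 / 3.6 = 51.9444 m/s
Braking distance = 51.9444^2 / (2*0.92) = 1466.4268 m
Sighting distance = 51.9444 * 13 = 675.2778 m
S = 1466.4268 + 675.2778 = 2141.7 m

2141.7


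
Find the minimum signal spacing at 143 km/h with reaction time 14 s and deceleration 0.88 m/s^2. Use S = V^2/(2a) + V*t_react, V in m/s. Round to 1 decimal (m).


V = 143 / 3.6 = 39.7222 m/s
Braking distance = 39.7222^2 / (2*0.88) = 896.5085 m
Sighting distance = 39.7222 * 14 = 556.1111 m
S = 896.5085 + 556.1111 = 1452.6 m

1452.6


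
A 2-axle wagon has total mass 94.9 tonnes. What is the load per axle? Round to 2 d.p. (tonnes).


Load per axle = total weight / number of axles
Load = 94.9 / 2
Load = 47.45 tonnes

47.45


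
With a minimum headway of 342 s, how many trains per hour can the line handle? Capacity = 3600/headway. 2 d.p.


Capacity = 3600 / headway
Capacity = 3600 / 342
Capacity = 10.53 trains/hour

10.53


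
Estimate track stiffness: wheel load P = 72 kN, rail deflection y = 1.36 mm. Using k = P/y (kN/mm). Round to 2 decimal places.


Track stiffness k = P / y
k = 72 / 1.36
k = 52.94 kN/mm

52.94


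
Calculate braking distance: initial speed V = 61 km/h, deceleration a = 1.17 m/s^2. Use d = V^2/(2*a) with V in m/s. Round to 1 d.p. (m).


Convert speed: V = 61 / 3.6 = 16.9444 m/s
V^2 = 287.1142
d = 287.1142 / (2 * 1.17)
d = 287.1142 / 2.34
d = 122.7 m

122.7


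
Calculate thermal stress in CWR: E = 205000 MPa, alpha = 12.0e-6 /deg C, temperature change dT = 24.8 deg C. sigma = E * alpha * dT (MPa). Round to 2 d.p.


sigma = E * alpha * dT
sigma = 205000 * 12.0e-6 * 24.8
sigma = 2.46 * 24.8
sigma = 61.01 MPa

61.01


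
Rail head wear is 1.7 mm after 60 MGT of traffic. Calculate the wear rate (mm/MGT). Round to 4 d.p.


Wear rate = total wear / cumulative tonnage
Rate = 1.7 / 60
Rate = 0.0283 mm/MGT

0.0283


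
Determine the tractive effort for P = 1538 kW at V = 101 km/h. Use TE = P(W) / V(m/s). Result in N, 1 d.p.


Convert: P = 1538 kW = 1538000 W
V = 101 / 3.6 = 28.0556 m/s
TE = 1538000 / 28.0556
TE = 54819.8 N

54819.8


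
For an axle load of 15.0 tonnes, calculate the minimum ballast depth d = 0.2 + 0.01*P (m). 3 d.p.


d = 0.2 + 0.01 * 15.0
d = 0.2 + 0.15
d = 0.350 m

0.350


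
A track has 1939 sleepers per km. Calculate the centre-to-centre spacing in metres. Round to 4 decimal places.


Spacing = 1000 m / number of sleepers
Spacing = 1000 / 1939
Spacing = 0.5157 m

0.5157


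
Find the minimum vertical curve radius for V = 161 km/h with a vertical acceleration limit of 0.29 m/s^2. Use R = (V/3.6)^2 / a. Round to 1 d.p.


Convert speed: V = 161 / 3.6 = 44.7222 m/s
V^2 = 2000.0772 m^2/s^2
R_v = 2000.0772 / 0.29
R_v = 6896.8 m

6896.8


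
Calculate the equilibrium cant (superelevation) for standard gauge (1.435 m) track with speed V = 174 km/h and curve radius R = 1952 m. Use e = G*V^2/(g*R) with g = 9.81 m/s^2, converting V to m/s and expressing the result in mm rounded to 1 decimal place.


Convert speed: V = 174 / 3.6 = 48.3333 m/s
Apply formula: e = 1.435 * 48.3333^2 / (9.81 * 1952)
e = 1.435 * 2336.1111 / 19149.12
e = 0.175064 m = 175.1 mm

175.1


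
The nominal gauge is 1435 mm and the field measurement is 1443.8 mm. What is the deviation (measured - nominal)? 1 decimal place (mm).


Deviation = measured - nominal
Deviation = 1443.8 - 1435
Deviation = 8.8 mm

8.8


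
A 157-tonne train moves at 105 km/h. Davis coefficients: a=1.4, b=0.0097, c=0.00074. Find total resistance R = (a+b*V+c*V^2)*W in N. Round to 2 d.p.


b*V = 0.0097 * 105 = 1.0185
c*V^2 = 0.00074 * 11025 = 8.1585
R_per_t = 1.4 + 1.0185 + 8.1585 = 10.577 N/t
R_total = 10.577 * 157 = 1660.59 N

1660.59


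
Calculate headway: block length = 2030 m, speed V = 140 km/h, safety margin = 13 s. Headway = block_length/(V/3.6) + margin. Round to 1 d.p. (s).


V = 140 / 3.6 = 38.8889 m/s
Block traversal time = 2030 / 38.8889 = 52.2 s
Headway = 52.2 + 13
Headway = 65.2 s

65.2


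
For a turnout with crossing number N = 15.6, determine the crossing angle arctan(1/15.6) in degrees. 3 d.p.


1/N = 1/15.6 = 0.064103
angle = arctan(0.064103) = 0.064015 rad
angle = 0.064015 * 180/pi = 3.668 degrees

3.668


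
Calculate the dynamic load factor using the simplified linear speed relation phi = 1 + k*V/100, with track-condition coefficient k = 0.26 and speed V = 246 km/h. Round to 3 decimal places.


phi = 1 + k * V / 100
phi = 1 + 0.26 * 246 / 100
phi = 1 + 0.6396
phi = 1.640

1.640


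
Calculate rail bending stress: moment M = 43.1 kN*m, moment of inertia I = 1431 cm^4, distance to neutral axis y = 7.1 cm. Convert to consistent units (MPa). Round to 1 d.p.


Convert units:
M = 43.1 kN*m = 43100000 N*mm
y = 7.1 cm = 71 mm
I = 1431 cm^4 = 14310000 mm^4
sigma = 43100000 * 71 / 14310000
sigma = 213.8 MPa

213.8


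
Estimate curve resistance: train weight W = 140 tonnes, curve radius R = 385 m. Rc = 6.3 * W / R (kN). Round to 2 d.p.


Rc = 6.3 * W / R
Rc = 6.3 * 140 / 385
Rc = 882.0 / 385
Rc = 2.29 kN

2.29


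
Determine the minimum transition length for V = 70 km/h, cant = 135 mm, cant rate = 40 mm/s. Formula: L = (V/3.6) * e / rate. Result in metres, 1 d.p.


Convert speed: V = 70 / 3.6 = 19.4444 m/s
L = 19.4444 * 135 / 40
L = 2625.0 / 40
L = 65.6 m

65.6


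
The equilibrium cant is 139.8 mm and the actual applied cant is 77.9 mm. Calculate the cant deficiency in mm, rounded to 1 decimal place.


Cant deficiency = equilibrium cant - actual cant
CD = 139.8 - 77.9
CD = 61.9 mm

61.9


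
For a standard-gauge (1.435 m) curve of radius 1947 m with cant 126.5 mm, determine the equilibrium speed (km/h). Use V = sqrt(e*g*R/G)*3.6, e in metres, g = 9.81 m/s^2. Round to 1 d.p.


Convert cant: e = 126.5 mm = 0.1265 m
V_ms = sqrt(0.1265 * 9.81 * 1947 / 1.435)
V_ms = sqrt(1683.734394) = 41.0333 m/s
V = 41.0333 * 3.6 = 147.7 km/h

147.7


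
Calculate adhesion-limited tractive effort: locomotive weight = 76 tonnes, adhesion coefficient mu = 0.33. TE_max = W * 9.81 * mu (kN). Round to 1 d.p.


TE_max = W * g * mu
TE_max = 76 * 9.81 * 0.33
TE_max = 745.56 * 0.33
TE_max = 246.0 kN

246.0


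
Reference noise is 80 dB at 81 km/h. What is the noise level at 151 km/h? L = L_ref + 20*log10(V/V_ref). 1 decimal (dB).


V/V_ref = 151 / 81 = 1.864198
log10(1.864198) = 0.270492
20 * 0.270492 = 5.4098
L = 80 + 5.4098 = 85.4 dB

85.4


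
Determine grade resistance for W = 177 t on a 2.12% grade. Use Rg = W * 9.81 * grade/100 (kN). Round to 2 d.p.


Rg = W * 9.81 * grade / 100
Rg = 177 * 9.81 * 2.12 / 100
Rg = 1736.37 * 0.0212
Rg = 36.81 kN

36.81


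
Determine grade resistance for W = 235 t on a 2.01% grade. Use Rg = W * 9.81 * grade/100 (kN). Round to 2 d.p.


Rg = W * 9.81 * grade / 100
Rg = 235 * 9.81 * 2.01 / 100
Rg = 2305.35 * 0.0201
Rg = 46.34 kN

46.34


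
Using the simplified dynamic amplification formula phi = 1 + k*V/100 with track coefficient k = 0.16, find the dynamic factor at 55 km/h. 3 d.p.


phi = 1 + k * V / 100
phi = 1 + 0.16 * 55 / 100
phi = 1 + 0.088
phi = 1.088

1.088


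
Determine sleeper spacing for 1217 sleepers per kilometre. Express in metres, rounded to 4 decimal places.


Spacing = 1000 m / number of sleepers
Spacing = 1000 / 1217
Spacing = 0.8217 m

0.8217


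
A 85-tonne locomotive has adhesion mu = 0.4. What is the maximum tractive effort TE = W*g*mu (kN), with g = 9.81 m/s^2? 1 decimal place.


TE_max = W * g * mu
TE_max = 85 * 9.81 * 0.4
TE_max = 833.85 * 0.4
TE_max = 333.5 kN

333.5


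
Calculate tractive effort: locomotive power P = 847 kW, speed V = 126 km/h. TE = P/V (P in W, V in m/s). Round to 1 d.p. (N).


Convert: P = 847 kW = 847000 W
V = 126 / 3.6 = 35.0 m/s
TE = 847000 / 35.0
TE = 24200.0 N

24200.0


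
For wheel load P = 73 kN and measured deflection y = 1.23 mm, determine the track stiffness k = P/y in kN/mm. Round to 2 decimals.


Track stiffness k = P / y
k = 73 / 1.23
k = 59.35 kN/mm

59.35


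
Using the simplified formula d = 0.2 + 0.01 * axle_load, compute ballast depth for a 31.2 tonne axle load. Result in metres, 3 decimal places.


d = 0.2 + 0.01 * 31.2
d = 0.2 + 0.312
d = 0.512 m

0.512


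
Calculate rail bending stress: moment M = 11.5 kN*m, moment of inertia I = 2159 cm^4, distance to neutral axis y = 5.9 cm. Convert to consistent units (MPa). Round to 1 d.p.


Convert units:
M = 11.5 kN*m = 11500000 N*mm
y = 5.9 cm = 59 mm
I = 2159 cm^4 = 21590000 mm^4
sigma = 11500000 * 59 / 21590000
sigma = 31.4 MPa

31.4


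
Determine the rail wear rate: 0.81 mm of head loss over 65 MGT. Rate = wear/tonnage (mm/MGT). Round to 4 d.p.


Wear rate = total wear / cumulative tonnage
Rate = 0.81 / 65
Rate = 0.0125 mm/MGT

0.0125


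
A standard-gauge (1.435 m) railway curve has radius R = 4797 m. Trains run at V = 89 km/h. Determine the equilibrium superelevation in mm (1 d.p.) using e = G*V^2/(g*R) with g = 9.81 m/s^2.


Convert speed: V = 89 / 3.6 = 24.7222 m/s
Apply formula: e = 1.435 * 24.7222^2 / (9.81 * 4797)
e = 1.435 * 611.1883 / 47058.57
e = 0.018638 m = 18.6 mm

18.6


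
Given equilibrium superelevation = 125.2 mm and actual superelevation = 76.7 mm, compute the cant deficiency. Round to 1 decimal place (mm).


Cant deficiency = equilibrium cant - actual cant
CD = 125.2 - 76.7
CD = 48.5 mm

48.5


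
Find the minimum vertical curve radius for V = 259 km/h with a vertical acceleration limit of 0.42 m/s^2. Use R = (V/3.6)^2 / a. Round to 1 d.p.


Convert speed: V = 259 / 3.6 = 71.9444 m/s
V^2 = 5176.0031 m^2/s^2
R_v = 5176.0031 / 0.42
R_v = 12323.8 m

12323.8


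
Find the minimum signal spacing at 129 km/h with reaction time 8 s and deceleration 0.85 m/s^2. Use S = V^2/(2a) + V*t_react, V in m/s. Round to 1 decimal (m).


V = 129 / 3.6 = 35.8333 m/s
Braking distance = 35.8333^2 / (2*0.85) = 755.3105 m
Sighting distance = 35.8333 * 8 = 286.6667 m
S = 755.3105 + 286.6667 = 1042.0 m

1042.0


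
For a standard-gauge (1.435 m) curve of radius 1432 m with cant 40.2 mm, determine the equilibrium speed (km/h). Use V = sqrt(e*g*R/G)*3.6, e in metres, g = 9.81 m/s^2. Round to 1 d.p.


Convert cant: e = 40.2 mm = 0.0402 m
V_ms = sqrt(0.0402 * 9.81 * 1432 / 1.435)
V_ms = sqrt(393.53755) = 19.8378 m/s
V = 19.8378 * 3.6 = 71.4 km/h

71.4


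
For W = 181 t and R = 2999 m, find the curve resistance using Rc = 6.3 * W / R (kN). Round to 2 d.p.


Rc = 6.3 * W / R
Rc = 6.3 * 181 / 2999
Rc = 1140.3 / 2999
Rc = 0.38 kN

0.38


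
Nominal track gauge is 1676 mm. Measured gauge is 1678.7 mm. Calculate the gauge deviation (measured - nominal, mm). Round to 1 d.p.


Deviation = measured - nominal
Deviation = 1678.7 - 1676
Deviation = 2.7 mm

2.7


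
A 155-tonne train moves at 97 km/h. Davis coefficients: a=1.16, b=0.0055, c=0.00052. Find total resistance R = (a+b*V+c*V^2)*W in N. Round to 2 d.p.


b*V = 0.0055 * 97 = 0.5335
c*V^2 = 0.00052 * 9409 = 4.89268
R_per_t = 1.16 + 0.5335 + 4.89268 = 6.58618 N/t
R_total = 6.58618 * 155 = 1020.86 N

1020.86


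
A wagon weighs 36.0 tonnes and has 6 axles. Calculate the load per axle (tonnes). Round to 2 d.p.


Load per axle = total weight / number of axles
Load = 36.0 / 6
Load = 6.00 tonnes

6.00


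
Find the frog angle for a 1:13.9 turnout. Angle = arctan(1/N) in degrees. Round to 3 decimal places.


1/N = 1/13.9 = 0.071942
angle = arctan(0.071942) = 0.071819 rad
angle = 0.071819 * 180/pi = 4.115 degrees

4.115


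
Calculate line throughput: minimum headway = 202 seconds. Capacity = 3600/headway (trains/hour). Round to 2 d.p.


Capacity = 3600 / headway
Capacity = 3600 / 202
Capacity = 17.82 trains/hour

17.82


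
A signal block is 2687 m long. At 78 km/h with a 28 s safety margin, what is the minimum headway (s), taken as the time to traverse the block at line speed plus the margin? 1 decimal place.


V = 78 / 3.6 = 21.6667 m/s
Block traversal time = 2687 / 21.6667 = 124.0154 s
Headway = 124.0154 + 28
Headway = 152.0 s

152.0


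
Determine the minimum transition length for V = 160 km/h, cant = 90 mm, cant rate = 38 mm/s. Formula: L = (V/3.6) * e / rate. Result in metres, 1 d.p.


Convert speed: V = 160 / 3.6 = 44.4444 m/s
L = 44.4444 * 90 / 38
L = 4000.0 / 38
L = 105.3 m

105.3


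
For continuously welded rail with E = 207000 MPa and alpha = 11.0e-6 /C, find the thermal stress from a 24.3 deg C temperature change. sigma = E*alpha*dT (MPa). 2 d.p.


sigma = E * alpha * dT
sigma = 207000 * 11.0e-6 * 24.3
sigma = 2.277 * 24.3
sigma = 55.33 MPa

55.33


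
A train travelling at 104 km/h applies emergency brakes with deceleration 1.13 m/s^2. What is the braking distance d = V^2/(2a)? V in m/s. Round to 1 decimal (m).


Convert speed: V = 104 / 3.6 = 28.8889 m/s
V^2 = 834.5679
d = 834.5679 / (2 * 1.13)
d = 834.5679 / 2.26
d = 369.3 m

369.3


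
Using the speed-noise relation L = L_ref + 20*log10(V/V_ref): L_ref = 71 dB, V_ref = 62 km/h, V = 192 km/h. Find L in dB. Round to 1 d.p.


V/V_ref = 192 / 62 = 3.096774
log10(3.096774) = 0.49091
20 * 0.49091 = 9.8182
L = 71 + 9.8182 = 80.8 dB

80.8


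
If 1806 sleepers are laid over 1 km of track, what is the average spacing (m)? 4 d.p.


Spacing = 1000 m / number of sleepers
Spacing = 1000 / 1806
Spacing = 0.5537 m

0.5537


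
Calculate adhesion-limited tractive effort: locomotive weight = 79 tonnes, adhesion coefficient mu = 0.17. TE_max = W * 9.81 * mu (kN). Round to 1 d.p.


TE_max = W * g * mu
TE_max = 79 * 9.81 * 0.17
TE_max = 774.99 * 0.17
TE_max = 131.7 kN

131.7


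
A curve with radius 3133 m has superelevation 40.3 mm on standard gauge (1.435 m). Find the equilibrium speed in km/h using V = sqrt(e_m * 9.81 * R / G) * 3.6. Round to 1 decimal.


Convert cant: e = 40.3 mm = 0.0403 m
V_ms = sqrt(0.0403 * 9.81 * 3133 / 1.435)
V_ms = sqrt(863.142592) = 29.3793 m/s
V = 29.3793 * 3.6 = 105.8 km/h

105.8


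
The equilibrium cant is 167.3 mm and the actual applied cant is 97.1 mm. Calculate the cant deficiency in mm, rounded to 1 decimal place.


Cant deficiency = equilibrium cant - actual cant
CD = 167.3 - 97.1
CD = 70.2 mm

70.2


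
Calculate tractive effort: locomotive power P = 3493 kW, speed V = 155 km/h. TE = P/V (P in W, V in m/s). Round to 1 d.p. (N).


Convert: P = 3493 kW = 3493000 W
V = 155 / 3.6 = 43.0556 m/s
TE = 3493000 / 43.0556
TE = 81127.7 N

81127.7


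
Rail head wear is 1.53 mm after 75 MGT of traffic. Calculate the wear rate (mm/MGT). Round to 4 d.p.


Wear rate = total wear / cumulative tonnage
Rate = 1.53 / 75
Rate = 0.0204 mm/MGT

0.0204


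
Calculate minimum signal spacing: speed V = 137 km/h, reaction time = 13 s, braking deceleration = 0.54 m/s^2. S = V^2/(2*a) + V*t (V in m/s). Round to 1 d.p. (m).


V = 137 / 3.6 = 38.0556 m/s
Braking distance = 38.0556^2 / (2*0.54) = 1340.9494 m
Sighting distance = 38.0556 * 13 = 494.7222 m
S = 1340.9494 + 494.7222 = 1835.7 m

1835.7


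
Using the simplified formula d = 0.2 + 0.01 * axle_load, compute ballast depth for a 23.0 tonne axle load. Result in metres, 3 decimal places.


d = 0.2 + 0.01 * 23.0
d = 0.2 + 0.23
d = 0.430 m

0.430


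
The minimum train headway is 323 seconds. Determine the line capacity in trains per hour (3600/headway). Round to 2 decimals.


Capacity = 3600 / headway
Capacity = 3600 / 323
Capacity = 11.15 trains/hour

11.15


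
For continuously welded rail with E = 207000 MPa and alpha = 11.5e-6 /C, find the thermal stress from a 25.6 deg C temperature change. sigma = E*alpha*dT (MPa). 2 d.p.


sigma = E * alpha * dT
sigma = 207000 * 11.5e-6 * 25.6
sigma = 2.3805 * 25.6
sigma = 60.94 MPa

60.94


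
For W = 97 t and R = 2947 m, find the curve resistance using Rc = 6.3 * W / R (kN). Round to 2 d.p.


Rc = 6.3 * W / R
Rc = 6.3 * 97 / 2947
Rc = 611.1 / 2947
Rc = 0.21 kN

0.21


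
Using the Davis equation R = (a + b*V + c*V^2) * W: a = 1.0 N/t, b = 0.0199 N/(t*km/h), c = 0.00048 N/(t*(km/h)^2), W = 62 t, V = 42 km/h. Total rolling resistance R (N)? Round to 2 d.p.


b*V = 0.0199 * 42 = 0.8358
c*V^2 = 0.00048 * 1764 = 0.84672
R_per_t = 1.0 + 0.8358 + 0.84672 = 2.68252 N/t
R_total = 2.68252 * 62 = 166.32 N

166.32


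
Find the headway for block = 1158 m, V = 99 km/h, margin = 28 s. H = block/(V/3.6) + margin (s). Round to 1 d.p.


V = 99 / 3.6 = 27.5 m/s
Block traversal time = 1158 / 27.5 = 42.1091 s
Headway = 42.1091 + 28
Headway = 70.1 s

70.1


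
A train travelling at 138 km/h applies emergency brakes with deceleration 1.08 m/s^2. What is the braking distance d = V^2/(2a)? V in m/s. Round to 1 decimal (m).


Convert speed: V = 138 / 3.6 = 38.3333 m/s
V^2 = 1469.4444
d = 1469.4444 / (2 * 1.08)
d = 1469.4444 / 2.16
d = 680.3 m

680.3


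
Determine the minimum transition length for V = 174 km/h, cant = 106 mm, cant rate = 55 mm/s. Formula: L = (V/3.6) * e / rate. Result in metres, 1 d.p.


Convert speed: V = 174 / 3.6 = 48.3333 m/s
L = 48.3333 * 106 / 55
L = 5123.3333 / 55
L = 93.2 m

93.2


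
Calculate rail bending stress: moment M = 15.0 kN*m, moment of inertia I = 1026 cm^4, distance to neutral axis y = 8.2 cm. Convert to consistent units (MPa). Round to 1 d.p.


Convert units:
M = 15.0 kN*m = 15000000 N*mm
y = 8.2 cm = 82 mm
I = 1026 cm^4 = 10260000 mm^4
sigma = 15000000 * 82 / 10260000
sigma = 119.9 MPa

119.9


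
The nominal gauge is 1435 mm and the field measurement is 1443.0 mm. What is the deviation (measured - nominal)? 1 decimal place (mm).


Deviation = measured - nominal
Deviation = 1443.0 - 1435
Deviation = 8.0 mm

8.0


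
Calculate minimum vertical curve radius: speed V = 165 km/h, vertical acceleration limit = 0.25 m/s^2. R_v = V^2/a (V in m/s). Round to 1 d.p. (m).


Convert speed: V = 165 / 3.6 = 45.8333 m/s
V^2 = 2100.6944 m^2/s^2
R_v = 2100.6944 / 0.25
R_v = 8402.8 m

8402.8


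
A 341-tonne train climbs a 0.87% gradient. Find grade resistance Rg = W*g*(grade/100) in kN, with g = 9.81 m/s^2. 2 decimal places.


Rg = W * 9.81 * grade / 100
Rg = 341 * 9.81 * 0.87 / 100
Rg = 3345.21 * 0.0087
Rg = 29.10 kN

29.10


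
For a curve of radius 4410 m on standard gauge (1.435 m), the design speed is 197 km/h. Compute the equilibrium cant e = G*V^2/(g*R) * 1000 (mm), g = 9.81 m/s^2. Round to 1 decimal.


Convert speed: V = 197 / 3.6 = 54.7222 m/s
Apply formula: e = 1.435 * 54.7222^2 / (9.81 * 4410)
e = 1.435 * 2994.5216 / 43262.1
e = 0.099328 m = 99.3 mm

99.3


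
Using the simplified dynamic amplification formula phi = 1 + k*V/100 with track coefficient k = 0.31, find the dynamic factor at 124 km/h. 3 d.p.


phi = 1 + k * V / 100
phi = 1 + 0.31 * 124 / 100
phi = 1 + 0.3844
phi = 1.384

1.384


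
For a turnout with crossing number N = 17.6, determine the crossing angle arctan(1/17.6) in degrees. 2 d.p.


1/N = 1/17.6 = 0.056818
angle = arctan(0.056818) = 0.056757 rad
angle = 0.056757 * 180/pi = 3.25 degrees

3.25


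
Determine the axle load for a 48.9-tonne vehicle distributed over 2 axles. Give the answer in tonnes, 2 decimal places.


Load per axle = total weight / number of axles
Load = 48.9 / 2
Load = 24.45 tonnes

24.45


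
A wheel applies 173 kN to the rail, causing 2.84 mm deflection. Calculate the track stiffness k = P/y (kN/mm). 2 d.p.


Track stiffness k = P / y
k = 173 / 2.84
k = 60.92 kN/mm

60.92


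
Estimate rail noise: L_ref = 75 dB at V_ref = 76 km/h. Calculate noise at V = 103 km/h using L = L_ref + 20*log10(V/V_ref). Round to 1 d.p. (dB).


V/V_ref = 103 / 76 = 1.355263
log10(1.355263) = 0.132024
20 * 0.132024 = 2.6405
L = 75 + 2.6405 = 77.6 dB

77.6


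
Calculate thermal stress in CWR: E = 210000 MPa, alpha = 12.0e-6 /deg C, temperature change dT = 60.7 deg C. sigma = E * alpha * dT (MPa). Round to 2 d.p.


sigma = E * alpha * dT
sigma = 210000 * 12.0e-6 * 60.7
sigma = 2.52 * 60.7
sigma = 152.96 MPa

152.96


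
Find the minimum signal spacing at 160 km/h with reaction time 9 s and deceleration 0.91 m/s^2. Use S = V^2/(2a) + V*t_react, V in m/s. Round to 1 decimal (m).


V = 160 / 3.6 = 44.4444 m/s
Braking distance = 44.4444^2 / (2*0.91) = 1085.3344 m
Sighting distance = 44.4444 * 9 = 400.0 m
S = 1085.3344 + 400.0 = 1485.3 m

1485.3


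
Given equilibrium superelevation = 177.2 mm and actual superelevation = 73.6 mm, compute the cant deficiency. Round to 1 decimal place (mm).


Cant deficiency = equilibrium cant - actual cant
CD = 177.2 - 73.6
CD = 103.6 mm

103.6


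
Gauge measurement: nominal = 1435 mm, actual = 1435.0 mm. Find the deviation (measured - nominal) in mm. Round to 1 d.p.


Deviation = measured - nominal
Deviation = 1435.0 - 1435
Deviation = 0.0 mm

0.0


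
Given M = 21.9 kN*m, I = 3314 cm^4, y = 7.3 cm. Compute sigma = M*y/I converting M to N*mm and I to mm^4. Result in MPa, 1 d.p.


Convert units:
M = 21.9 kN*m = 21900000 N*mm
y = 7.3 cm = 73 mm
I = 3314 cm^4 = 33140000 mm^4
sigma = 21900000 * 73 / 33140000
sigma = 48.2 MPa

48.2


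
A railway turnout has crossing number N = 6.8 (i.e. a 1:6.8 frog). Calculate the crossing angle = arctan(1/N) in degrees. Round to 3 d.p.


1/N = 1/6.8 = 0.147059
angle = arctan(0.147059) = 0.146012 rad
angle = 0.146012 * 180/pi = 8.366 degrees

8.366


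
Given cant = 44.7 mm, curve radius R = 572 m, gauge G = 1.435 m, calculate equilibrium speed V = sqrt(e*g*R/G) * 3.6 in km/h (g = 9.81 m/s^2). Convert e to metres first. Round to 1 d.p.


Convert cant: e = 44.7 mm = 0.0447 m
V_ms = sqrt(0.0447 * 9.81 * 572 / 1.435)
V_ms = sqrt(174.79164) = 13.2209 m/s
V = 13.2209 * 3.6 = 47.6 km/h

47.6


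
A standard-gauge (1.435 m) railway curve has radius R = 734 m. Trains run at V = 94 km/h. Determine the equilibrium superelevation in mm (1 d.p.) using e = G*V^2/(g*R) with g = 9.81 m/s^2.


Convert speed: V = 94 / 3.6 = 26.1111 m/s
Apply formula: e = 1.435 * 26.1111^2 / (9.81 * 734)
e = 1.435 * 681.7901 / 7200.54
e = 0.135874 m = 135.9 mm

135.9


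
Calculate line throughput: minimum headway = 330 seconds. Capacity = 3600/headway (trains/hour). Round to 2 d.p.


Capacity = 3600 / headway
Capacity = 3600 / 330
Capacity = 10.91 trains/hour

10.91


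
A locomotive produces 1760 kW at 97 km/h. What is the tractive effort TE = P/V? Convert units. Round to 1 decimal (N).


Convert: P = 1760 kW = 1760000 W
V = 97 / 3.6 = 26.9444 m/s
TE = 1760000 / 26.9444
TE = 65319.6 N

65319.6


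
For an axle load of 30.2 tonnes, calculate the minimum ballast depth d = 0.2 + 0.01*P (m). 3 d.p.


d = 0.2 + 0.01 * 30.2
d = 0.2 + 0.302
d = 0.502 m

0.502


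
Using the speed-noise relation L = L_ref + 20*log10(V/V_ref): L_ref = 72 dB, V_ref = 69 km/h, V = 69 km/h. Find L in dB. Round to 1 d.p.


V/V_ref = 69 / 69 = 1.0
log10(1.0) = 0.0
20 * 0.0 = 0.0
L = 72 + 0.0 = 72.0 dB

72.0


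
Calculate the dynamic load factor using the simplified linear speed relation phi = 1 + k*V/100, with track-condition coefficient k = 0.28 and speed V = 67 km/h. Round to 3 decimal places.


phi = 1 + k * V / 100
phi = 1 + 0.28 * 67 / 100
phi = 1 + 0.1876
phi = 1.188

1.188


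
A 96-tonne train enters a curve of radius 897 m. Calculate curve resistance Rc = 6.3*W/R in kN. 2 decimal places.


Rc = 6.3 * W / R
Rc = 6.3 * 96 / 897
Rc = 604.8 / 897
Rc = 0.67 kN

0.67


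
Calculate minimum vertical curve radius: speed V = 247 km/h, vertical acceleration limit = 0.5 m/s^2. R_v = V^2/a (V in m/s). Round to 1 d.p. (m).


Convert speed: V = 247 / 3.6 = 68.6111 m/s
V^2 = 4707.4846 m^2/s^2
R_v = 4707.4846 / 0.5
R_v = 9415.0 m

9415.0


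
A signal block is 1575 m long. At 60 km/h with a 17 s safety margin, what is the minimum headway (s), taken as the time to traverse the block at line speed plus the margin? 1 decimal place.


V = 60 / 3.6 = 16.6667 m/s
Block traversal time = 1575 / 16.6667 = 94.5 s
Headway = 94.5 + 17
Headway = 111.5 s

111.5


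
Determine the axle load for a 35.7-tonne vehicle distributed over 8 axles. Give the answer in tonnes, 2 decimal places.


Load per axle = total weight / number of axles
Load = 35.7 / 8
Load = 4.46 tonnes

4.46


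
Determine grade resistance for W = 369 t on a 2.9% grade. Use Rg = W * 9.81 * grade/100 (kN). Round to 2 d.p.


Rg = W * 9.81 * grade / 100
Rg = 369 * 9.81 * 2.9 / 100
Rg = 3619.89 * 0.029
Rg = 104.98 kN

104.98


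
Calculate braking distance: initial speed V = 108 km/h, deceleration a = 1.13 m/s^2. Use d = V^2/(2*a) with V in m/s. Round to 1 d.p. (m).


Convert speed: V = 108 / 3.6 = 30.0 m/s
V^2 = 900.0
d = 900.0 / (2 * 1.13)
d = 900.0 / 2.26
d = 398.2 m

398.2


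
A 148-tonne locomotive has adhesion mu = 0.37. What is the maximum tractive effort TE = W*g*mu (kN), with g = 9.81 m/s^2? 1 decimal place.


TE_max = W * g * mu
TE_max = 148 * 9.81 * 0.37
TE_max = 1451.88 * 0.37
TE_max = 537.2 kN

537.2


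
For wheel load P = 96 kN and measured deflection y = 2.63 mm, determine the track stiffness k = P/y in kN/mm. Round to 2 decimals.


Track stiffness k = P / y
k = 96 / 2.63
k = 36.50 kN/mm

36.50


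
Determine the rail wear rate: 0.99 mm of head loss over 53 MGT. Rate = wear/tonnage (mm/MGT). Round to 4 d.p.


Wear rate = total wear / cumulative tonnage
Rate = 0.99 / 53
Rate = 0.0187 mm/MGT

0.0187


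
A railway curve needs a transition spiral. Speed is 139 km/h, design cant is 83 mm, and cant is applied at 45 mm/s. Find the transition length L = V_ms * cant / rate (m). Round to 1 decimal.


Convert speed: V = 139 / 3.6 = 38.6111 m/s
L = 38.6111 * 83 / 45
L = 3204.7222 / 45
L = 71.2 m

71.2


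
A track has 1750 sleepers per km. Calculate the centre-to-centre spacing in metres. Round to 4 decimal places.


Spacing = 1000 m / number of sleepers
Spacing = 1000 / 1750
Spacing = 0.5714 m

0.5714


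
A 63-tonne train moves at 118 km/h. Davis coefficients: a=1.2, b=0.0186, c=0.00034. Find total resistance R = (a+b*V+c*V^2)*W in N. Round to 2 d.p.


b*V = 0.0186 * 118 = 2.1948
c*V^2 = 0.00034 * 13924 = 4.73416
R_per_t = 1.2 + 2.1948 + 4.73416 = 8.12896 N/t
R_total = 8.12896 * 63 = 512.12 N

512.12


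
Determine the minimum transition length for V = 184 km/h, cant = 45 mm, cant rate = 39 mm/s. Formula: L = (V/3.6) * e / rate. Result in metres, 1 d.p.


Convert speed: V = 184 / 3.6 = 51.1111 m/s
L = 51.1111 * 45 / 39
L = 2300.0 / 39
L = 59.0 m

59.0


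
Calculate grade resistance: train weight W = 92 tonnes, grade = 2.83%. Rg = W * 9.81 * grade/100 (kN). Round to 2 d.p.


Rg = W * 9.81 * grade / 100
Rg = 92 * 9.81 * 2.83 / 100
Rg = 902.52 * 0.0283
Rg = 25.54 kN

25.54


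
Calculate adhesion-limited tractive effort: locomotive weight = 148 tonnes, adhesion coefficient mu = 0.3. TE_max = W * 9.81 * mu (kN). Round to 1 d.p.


TE_max = W * g * mu
TE_max = 148 * 9.81 * 0.3
TE_max = 1451.88 * 0.3
TE_max = 435.6 kN

435.6


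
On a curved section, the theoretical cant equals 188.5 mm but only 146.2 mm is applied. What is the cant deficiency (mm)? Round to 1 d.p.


Cant deficiency = equilibrium cant - actual cant
CD = 188.5 - 146.2
CD = 42.3 mm

42.3
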